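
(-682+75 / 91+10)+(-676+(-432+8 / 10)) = -809161 / 455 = -1778.38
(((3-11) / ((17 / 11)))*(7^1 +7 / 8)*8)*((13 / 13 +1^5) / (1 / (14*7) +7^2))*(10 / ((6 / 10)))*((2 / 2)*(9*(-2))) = 108662400 / 27217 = 3992.45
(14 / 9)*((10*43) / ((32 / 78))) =19565 / 12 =1630.42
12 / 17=0.71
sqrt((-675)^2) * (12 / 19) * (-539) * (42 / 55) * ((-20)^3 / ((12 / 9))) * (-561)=-590637334736.84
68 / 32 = 17 / 8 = 2.12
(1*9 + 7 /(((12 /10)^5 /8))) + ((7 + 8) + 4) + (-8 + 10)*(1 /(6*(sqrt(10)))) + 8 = sqrt(10) /30 + 56867 /972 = 58.61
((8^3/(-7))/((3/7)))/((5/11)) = -5632/15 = -375.47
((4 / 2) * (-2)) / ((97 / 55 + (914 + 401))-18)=-55 / 17858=-0.00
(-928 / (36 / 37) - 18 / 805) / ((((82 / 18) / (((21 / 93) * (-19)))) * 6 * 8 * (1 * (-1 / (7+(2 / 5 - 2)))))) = -590829111 / 5846600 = -101.06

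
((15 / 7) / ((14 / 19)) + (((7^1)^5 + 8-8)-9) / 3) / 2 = 1647059 / 588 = 2801.12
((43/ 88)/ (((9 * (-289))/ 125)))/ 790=-0.00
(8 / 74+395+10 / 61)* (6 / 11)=5352774 / 24827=215.60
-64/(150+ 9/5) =-320/759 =-0.42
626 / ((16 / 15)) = 4695 / 8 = 586.88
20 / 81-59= -4759 / 81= -58.75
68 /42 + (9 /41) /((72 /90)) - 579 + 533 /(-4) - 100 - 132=-811369 /861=-942.36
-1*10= -10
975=975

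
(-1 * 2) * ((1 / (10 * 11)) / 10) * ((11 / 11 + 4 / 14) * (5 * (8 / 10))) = -0.01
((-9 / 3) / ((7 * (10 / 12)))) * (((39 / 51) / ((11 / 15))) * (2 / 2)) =-702 / 1309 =-0.54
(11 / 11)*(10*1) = 10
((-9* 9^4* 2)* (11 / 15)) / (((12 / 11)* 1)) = -793881 / 10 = -79388.10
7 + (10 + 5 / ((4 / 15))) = 35.75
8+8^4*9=36872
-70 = -70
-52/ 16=-13/ 4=-3.25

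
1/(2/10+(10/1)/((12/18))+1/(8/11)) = 0.06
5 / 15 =1 / 3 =0.33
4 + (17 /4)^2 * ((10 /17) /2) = 149 /16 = 9.31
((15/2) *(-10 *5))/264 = -125/88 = -1.42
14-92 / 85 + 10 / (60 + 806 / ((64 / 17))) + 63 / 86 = 877535893 / 64116010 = 13.69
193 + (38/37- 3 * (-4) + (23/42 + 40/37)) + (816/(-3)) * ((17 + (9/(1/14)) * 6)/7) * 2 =-93030967/1554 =-59865.49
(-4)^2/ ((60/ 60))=16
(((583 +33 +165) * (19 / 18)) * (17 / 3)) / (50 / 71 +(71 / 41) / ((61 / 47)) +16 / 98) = 2194935065477 / 1034501814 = 2121.73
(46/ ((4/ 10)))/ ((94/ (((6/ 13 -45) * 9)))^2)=3122769915/ 1493284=2091.21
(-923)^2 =851929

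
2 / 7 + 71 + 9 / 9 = 506 / 7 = 72.29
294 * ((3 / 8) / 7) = 63 / 4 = 15.75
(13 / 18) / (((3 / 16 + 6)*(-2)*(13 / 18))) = -8 / 99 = -0.08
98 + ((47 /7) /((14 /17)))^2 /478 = 450528177 /4590712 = 98.14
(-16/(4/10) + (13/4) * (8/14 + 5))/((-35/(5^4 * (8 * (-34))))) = -106336.73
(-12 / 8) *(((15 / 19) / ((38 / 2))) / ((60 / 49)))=-147 / 2888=-0.05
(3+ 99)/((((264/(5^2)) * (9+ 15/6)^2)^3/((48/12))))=265625/1773321914331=0.00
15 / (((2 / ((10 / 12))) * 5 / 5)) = 25 / 4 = 6.25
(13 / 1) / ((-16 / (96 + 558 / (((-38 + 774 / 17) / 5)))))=-388167 / 1024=-379.07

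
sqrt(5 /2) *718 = 359 *sqrt(10) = 1135.26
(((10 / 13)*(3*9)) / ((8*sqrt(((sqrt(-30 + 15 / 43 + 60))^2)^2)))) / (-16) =-129 / 24128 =-0.01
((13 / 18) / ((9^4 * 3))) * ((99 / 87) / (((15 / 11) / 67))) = 105391 / 51372630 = 0.00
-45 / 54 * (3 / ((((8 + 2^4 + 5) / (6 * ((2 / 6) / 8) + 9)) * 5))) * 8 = -1.28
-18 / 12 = -3 / 2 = -1.50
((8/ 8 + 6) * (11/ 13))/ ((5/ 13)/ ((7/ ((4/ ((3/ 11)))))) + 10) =1617/ 2950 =0.55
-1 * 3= -3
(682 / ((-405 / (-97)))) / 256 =33077 / 51840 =0.64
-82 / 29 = -2.83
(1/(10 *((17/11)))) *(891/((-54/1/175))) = -12705/68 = -186.84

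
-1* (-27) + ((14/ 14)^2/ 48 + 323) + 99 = 21553/ 48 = 449.02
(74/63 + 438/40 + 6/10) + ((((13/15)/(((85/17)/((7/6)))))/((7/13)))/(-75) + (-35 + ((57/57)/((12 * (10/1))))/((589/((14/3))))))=-1550168456/69575625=-22.28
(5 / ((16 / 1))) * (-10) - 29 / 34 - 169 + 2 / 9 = -211453 / 1224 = -172.76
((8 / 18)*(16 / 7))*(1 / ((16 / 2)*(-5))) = -8 / 315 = -0.03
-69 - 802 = -871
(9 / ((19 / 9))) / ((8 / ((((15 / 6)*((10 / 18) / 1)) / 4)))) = 225 / 1216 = 0.19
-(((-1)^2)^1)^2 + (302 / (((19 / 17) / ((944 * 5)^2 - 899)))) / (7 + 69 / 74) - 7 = 8463578980692 / 11153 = 758861201.53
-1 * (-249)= 249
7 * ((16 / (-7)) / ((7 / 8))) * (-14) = 256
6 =6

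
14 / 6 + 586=1765 / 3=588.33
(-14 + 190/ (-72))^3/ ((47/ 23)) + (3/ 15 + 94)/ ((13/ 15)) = -61163146285/ 28506816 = -2145.56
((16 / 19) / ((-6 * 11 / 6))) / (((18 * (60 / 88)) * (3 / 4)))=-64 / 7695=-0.01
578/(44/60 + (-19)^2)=4335/2713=1.60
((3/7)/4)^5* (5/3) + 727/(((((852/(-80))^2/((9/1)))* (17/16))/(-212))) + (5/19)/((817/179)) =-263520183131025331425/22894514219537408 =-11510.19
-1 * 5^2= -25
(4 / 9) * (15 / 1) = 6.67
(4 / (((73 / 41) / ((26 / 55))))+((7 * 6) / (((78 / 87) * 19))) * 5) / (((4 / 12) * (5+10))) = 13278883 / 4958525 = 2.68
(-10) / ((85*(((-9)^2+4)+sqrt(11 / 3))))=-0.00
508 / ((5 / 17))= 8636 / 5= 1727.20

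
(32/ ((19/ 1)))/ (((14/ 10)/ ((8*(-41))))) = -394.59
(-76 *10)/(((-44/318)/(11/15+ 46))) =2823628/11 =256693.45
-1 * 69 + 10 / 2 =-64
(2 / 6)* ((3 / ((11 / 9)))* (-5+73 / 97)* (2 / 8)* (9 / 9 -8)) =6489 / 1067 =6.08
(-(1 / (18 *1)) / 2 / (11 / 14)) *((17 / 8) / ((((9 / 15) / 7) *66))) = -4165 / 313632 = -0.01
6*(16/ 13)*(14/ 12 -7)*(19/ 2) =-5320/ 13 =-409.23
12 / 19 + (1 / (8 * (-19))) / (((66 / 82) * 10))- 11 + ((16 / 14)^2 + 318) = 759317431 / 2457840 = 308.94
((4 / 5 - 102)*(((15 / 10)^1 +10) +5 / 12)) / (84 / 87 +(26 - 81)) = 1049191 / 47010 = 22.32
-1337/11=-121.55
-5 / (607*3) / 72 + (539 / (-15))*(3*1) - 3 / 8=-17728807 / 163890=-108.18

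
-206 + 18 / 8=-815 / 4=-203.75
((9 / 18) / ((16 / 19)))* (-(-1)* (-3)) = -57 / 32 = -1.78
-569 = -569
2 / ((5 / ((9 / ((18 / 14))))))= 14 / 5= 2.80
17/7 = 2.43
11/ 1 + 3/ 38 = 421/ 38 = 11.08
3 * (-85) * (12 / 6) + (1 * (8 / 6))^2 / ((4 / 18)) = -502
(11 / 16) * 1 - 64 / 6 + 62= 2497 / 48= 52.02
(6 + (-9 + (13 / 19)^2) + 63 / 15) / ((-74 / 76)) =-6022 / 3515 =-1.71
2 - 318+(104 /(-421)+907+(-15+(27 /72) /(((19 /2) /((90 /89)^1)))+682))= 1790873183 /1423822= 1257.79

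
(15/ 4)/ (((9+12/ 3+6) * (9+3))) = 5/ 304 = 0.02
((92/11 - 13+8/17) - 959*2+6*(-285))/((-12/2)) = 226405/374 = 605.36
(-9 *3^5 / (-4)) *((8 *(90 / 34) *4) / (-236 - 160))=-21870 / 187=-116.95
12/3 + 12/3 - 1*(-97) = 105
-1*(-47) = 47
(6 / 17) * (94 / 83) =564 / 1411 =0.40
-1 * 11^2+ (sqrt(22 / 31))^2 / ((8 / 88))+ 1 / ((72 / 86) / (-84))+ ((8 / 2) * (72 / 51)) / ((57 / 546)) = -4789238 / 30039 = -159.43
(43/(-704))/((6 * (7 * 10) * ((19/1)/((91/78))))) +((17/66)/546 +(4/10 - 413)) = -16436381179/39836160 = -412.60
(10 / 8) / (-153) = -5 / 612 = -0.01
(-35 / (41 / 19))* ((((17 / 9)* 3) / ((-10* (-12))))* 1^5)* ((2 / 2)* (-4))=2261 / 738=3.06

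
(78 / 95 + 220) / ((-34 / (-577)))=356009 / 95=3747.46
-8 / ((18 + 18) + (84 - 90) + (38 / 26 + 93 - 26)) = -13 / 160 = -0.08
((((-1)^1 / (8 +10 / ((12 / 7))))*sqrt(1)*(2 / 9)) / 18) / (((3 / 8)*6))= -8 / 20169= -0.00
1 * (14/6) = 7/3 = 2.33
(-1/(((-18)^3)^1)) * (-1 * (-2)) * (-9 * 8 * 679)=-1358/81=-16.77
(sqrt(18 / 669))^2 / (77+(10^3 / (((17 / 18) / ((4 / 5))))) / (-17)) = 1734 / 1751219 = 0.00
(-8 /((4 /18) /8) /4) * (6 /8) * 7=-378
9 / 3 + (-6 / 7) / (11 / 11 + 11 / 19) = 86 / 35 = 2.46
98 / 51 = 1.92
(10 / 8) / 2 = 5 / 8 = 0.62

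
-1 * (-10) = 10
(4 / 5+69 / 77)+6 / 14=2.12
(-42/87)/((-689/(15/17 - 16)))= -3598/339677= -0.01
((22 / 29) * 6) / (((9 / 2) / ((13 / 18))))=572 / 783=0.73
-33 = -33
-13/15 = -0.87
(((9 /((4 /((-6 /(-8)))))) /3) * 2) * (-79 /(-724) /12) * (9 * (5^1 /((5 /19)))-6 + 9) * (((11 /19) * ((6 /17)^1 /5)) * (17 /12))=226809 /2200960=0.10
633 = 633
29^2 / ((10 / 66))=27753 / 5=5550.60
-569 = -569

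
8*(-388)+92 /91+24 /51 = -4799596 /1547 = -3102.52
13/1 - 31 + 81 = 63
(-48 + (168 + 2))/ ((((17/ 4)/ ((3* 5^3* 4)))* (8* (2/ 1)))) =2691.18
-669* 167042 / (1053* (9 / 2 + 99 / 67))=-4991549044 / 281151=-17753.98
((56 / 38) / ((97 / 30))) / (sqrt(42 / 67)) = 20 * sqrt(2814) / 1843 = 0.58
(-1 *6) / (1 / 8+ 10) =-16 / 27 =-0.59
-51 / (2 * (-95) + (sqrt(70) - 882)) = 17 * sqrt(70) / 383038 + 9112 / 191519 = 0.05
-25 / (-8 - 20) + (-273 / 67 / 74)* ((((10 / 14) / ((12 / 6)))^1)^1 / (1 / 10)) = 48325 / 69412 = 0.70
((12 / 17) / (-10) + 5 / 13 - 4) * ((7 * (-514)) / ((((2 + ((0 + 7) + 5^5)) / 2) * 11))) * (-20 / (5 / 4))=-234474464 / 19046885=-12.31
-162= -162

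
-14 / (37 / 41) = -574 / 37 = -15.51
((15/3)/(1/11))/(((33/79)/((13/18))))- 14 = 4379/54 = 81.09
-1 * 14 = -14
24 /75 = 8 /25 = 0.32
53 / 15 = 3.53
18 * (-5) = -90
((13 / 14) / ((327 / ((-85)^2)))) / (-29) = -93925 / 132762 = -0.71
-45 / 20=-9 / 4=-2.25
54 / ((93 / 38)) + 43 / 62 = 1411 / 62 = 22.76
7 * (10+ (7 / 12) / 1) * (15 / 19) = 4445 / 76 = 58.49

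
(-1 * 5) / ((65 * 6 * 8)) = -1 / 624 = -0.00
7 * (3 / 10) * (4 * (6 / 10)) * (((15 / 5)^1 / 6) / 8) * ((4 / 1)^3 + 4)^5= 11449726848 / 25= 457989073.92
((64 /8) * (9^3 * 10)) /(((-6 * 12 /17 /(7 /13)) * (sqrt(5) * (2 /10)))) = -96390 * sqrt(5) /13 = -16579.58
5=5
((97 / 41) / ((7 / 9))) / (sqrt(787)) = 873* sqrt(787) / 225869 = 0.11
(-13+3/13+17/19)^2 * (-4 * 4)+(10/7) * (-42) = -141300364/61009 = -2316.06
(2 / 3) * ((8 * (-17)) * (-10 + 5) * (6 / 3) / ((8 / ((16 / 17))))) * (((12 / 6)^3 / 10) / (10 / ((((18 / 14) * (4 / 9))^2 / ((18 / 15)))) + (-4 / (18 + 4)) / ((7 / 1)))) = 2.32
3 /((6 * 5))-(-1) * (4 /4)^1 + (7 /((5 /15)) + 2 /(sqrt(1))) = 241 /10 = 24.10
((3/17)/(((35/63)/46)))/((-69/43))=-774/85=-9.11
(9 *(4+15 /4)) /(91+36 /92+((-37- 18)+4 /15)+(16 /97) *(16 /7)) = 65357145 /34702532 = 1.88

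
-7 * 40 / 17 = -280 / 17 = -16.47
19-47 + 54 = 26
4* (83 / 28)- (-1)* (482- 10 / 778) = 1344738 / 2723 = 493.84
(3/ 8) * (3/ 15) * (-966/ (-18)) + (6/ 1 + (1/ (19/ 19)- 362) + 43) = -12319/ 40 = -307.98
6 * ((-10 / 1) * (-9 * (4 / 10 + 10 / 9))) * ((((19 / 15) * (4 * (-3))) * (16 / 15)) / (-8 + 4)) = 82688 / 25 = 3307.52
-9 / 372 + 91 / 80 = 2761 / 2480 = 1.11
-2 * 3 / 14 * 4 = -12 / 7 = -1.71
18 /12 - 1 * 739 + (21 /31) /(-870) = -3315066 /4495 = -737.50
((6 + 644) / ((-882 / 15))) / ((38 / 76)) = -3250 / 147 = -22.11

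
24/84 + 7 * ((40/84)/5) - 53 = -1093/21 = -52.05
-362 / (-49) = 7.39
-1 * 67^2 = -4489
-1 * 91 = -91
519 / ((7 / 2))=1038 / 7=148.29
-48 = -48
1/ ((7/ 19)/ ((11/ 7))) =209/ 49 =4.27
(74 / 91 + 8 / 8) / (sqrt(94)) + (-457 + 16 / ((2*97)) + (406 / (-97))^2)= -4134301 / 9409 + 165*sqrt(94) / 8554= -439.21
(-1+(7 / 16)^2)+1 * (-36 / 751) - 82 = -15929665 / 192256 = -82.86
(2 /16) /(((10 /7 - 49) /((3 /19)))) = -7 /16872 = -0.00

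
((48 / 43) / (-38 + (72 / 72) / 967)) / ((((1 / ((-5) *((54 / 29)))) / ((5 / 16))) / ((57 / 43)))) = 44646390 / 394060729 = 0.11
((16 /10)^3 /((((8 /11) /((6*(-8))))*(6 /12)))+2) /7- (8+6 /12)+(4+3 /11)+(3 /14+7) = -711924 /9625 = -73.97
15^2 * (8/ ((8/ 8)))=1800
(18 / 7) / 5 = 0.51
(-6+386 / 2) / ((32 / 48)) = 561 / 2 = 280.50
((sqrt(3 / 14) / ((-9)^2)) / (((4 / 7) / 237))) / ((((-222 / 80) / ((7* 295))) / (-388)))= 684363.41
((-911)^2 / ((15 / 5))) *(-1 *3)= -829921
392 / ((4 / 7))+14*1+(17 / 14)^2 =137489 / 196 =701.47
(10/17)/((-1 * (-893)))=10/15181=0.00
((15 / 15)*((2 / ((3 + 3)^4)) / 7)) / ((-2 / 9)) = -1 / 1008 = -0.00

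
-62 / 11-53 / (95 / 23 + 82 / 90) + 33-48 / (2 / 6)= -7298099 / 57398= -127.15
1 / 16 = 0.06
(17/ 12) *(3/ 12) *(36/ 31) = 51/ 124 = 0.41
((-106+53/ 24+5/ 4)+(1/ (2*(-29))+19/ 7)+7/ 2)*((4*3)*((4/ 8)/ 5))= -469391/ 4060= -115.61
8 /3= 2.67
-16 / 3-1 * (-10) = 14 / 3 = 4.67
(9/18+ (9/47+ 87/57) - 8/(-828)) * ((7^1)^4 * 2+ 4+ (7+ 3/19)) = 37654491775/3512169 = 10721.15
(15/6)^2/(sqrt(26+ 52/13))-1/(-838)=1/838+ 5 * sqrt(30)/24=1.14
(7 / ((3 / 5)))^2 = 1225 / 9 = 136.11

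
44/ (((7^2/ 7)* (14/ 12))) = 264/ 49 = 5.39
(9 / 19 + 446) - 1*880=-8237 / 19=-433.53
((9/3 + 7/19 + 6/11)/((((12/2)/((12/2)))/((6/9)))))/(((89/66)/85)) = 278120/1691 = 164.47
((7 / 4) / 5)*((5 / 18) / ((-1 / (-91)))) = 8.85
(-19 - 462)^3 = -111284641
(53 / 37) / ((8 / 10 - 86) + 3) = -265 / 15207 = -0.02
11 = 11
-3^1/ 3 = -1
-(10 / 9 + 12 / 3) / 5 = -46 / 45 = -1.02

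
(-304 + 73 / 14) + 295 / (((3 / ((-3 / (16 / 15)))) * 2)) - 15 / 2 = -99583 / 224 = -444.57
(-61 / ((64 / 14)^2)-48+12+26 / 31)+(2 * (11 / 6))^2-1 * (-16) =-2467211 / 285696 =-8.64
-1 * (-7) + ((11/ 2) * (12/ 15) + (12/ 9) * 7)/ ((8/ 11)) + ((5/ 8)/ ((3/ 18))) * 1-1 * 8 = 649/ 30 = 21.63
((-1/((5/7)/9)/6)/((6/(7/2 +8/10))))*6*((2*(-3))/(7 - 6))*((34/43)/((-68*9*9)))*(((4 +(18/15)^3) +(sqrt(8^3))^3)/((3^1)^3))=-14336*sqrt(2)/6075 - 1253/759375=-3.34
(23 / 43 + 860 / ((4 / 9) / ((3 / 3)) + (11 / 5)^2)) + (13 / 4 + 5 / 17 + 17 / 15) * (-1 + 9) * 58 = 30424223357 / 13037385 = 2333.61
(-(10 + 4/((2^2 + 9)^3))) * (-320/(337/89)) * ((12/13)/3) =260.08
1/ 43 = 0.02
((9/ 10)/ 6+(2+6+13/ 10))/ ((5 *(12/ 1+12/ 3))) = 189/ 1600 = 0.12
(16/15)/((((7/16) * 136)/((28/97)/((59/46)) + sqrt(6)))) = 5888/1459365 + 32 * sqrt(6)/1785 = 0.05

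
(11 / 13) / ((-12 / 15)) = -55 / 52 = -1.06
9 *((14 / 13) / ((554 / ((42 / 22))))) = 1323 / 39611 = 0.03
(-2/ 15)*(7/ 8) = -7/ 60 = -0.12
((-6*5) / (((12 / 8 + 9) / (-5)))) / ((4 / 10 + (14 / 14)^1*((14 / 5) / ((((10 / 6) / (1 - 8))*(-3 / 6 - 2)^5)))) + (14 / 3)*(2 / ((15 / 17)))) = 35156250 / 27311977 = 1.29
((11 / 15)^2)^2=14641 / 50625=0.29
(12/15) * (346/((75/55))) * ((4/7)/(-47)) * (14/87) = -0.40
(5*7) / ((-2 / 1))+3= -29 / 2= -14.50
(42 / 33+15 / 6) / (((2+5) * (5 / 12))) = 498 / 385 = 1.29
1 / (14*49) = 1 / 686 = 0.00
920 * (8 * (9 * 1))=66240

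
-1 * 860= -860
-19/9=-2.11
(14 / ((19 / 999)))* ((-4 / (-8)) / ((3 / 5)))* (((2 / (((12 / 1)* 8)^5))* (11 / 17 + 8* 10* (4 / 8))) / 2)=894845 / 292628201472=0.00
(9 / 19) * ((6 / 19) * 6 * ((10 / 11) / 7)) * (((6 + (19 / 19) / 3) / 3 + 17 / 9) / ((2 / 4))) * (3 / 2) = 38880 / 27797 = 1.40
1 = 1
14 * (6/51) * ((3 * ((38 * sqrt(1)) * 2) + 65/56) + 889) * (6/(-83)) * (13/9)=-814021/4233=-192.30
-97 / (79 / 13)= -1261 / 79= -15.96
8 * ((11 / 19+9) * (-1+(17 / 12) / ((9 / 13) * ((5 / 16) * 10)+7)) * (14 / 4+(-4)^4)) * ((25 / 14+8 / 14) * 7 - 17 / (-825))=-4148910408916 / 14938275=-277736.91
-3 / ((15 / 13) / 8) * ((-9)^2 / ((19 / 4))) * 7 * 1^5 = -235872 / 95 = -2482.86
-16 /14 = -8 /7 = -1.14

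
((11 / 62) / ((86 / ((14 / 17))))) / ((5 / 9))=693 / 226610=0.00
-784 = -784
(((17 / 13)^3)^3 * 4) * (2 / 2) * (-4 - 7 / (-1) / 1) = 1423054517964 / 10604499373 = 134.19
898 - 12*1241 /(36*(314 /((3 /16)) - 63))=4340589 /4835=897.74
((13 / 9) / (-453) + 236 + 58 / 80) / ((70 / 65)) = 501859709 / 2283120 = 219.81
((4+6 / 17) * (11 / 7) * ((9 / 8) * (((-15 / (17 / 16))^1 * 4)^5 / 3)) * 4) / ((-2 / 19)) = 9457915605811200000 / 168962983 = 55976258455.45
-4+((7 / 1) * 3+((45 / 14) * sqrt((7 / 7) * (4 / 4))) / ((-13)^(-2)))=7843 / 14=560.21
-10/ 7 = -1.43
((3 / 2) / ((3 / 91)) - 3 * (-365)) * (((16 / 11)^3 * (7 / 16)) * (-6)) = -12262656 / 1331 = -9213.11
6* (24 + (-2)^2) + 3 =171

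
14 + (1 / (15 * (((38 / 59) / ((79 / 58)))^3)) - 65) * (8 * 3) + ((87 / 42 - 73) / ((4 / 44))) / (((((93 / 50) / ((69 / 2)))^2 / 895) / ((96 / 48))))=-21628023357767503078893 / 45012819351080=-480485863.13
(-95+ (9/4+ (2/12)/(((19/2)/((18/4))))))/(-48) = 7043/3648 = 1.93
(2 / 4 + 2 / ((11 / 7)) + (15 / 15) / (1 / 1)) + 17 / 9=4.66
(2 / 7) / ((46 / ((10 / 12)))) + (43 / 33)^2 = 597193 / 350658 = 1.70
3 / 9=1 / 3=0.33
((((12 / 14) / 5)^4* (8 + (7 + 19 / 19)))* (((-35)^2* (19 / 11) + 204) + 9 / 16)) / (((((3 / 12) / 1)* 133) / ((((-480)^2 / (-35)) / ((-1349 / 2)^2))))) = -78047028707328 / 5593304185055125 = -0.01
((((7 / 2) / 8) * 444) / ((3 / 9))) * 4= 2331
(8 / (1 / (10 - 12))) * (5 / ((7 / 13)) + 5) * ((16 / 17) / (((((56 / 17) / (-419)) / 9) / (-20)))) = -241344000 / 49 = -4925387.76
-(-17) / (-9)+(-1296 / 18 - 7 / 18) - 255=-5927 / 18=-329.28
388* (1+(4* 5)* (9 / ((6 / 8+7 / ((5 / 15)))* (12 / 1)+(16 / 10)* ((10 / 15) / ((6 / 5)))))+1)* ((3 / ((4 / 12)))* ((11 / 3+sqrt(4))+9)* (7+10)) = 5514836448 / 2357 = 2339769.39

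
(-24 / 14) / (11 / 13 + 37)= -13 / 287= -0.05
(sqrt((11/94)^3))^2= 1331/830584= 0.00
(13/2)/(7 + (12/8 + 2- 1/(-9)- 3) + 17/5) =585/991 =0.59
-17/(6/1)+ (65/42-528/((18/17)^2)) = -89255/189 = -472.25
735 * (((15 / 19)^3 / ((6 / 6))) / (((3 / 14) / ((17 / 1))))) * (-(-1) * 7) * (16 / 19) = 22041180000 / 130321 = 169129.92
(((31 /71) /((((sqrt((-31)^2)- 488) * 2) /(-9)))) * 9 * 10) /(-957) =-4185 /10350593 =-0.00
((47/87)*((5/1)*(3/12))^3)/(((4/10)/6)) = 29375/1856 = 15.83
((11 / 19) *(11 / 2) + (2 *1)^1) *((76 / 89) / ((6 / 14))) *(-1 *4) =-11032 / 267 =-41.32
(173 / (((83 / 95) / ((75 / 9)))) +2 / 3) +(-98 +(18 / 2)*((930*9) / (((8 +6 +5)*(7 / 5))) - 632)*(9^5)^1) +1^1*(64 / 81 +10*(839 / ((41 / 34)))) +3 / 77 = -68005961633173972 / 403265709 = -168638096.71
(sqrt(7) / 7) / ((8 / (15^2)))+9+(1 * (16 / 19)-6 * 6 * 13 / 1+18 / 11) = -95413 / 209+225 * sqrt(7) / 56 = -445.89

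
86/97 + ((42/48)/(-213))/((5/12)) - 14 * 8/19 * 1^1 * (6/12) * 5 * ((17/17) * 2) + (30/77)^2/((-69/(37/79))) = -403139502596273/14096784530290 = -28.60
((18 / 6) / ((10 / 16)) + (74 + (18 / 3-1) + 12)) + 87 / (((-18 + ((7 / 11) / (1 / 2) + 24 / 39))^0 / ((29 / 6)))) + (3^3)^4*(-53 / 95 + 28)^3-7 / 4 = 37665016482227077 / 3429500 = 10982655338.16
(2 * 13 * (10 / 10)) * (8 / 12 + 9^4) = 511810 / 3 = 170603.33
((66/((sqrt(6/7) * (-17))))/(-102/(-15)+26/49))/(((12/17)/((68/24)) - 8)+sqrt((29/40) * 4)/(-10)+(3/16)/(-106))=-2163936745600 * sqrt(3045)/73637664440794063+838810470715000 * sqrt(42)/73637664440794063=0.07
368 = 368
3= 3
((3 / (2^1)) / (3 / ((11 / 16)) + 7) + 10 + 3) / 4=3283 / 1000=3.28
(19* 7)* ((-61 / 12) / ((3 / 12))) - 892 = -3596.33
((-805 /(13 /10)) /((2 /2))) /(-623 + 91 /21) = 12075 /12064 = 1.00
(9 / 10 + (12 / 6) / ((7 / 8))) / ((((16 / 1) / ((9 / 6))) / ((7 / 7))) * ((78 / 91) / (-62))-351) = -6913 / 761990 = -0.01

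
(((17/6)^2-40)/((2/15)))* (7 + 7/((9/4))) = -2424.56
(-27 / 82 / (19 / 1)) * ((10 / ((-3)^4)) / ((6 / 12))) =-10 / 2337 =-0.00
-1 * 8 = -8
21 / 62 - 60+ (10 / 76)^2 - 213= -12204635 / 44764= -272.64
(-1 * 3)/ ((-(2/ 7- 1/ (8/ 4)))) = -14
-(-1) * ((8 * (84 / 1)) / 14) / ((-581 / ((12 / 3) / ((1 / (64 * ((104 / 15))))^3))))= -18872086298624 / 653625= -28872956.66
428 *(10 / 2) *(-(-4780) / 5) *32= 65466880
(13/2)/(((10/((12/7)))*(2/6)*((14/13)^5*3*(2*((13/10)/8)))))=1113879/470596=2.37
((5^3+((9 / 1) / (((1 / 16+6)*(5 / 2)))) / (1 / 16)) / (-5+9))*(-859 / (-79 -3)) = 56035147 / 159080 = 352.25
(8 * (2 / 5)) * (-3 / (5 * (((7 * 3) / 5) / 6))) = -2.74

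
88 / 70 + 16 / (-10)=-12 / 35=-0.34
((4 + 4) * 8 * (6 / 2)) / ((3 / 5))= 320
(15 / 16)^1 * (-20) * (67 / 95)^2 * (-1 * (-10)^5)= -336675000 / 361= -932617.73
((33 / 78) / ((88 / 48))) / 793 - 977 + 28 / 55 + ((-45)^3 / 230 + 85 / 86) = -769190645422 / 560758055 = -1371.70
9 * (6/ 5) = 54/ 5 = 10.80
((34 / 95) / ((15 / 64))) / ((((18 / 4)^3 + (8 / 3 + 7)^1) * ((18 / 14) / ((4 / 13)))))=487424 / 134435925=0.00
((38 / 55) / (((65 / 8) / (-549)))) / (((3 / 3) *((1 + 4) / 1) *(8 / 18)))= -375516 / 17875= -21.01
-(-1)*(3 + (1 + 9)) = 13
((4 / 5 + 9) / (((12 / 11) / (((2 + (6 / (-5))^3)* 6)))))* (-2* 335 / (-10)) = 613921 / 625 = 982.27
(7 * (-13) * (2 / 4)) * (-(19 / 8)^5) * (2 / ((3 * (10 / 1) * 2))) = 225325009 / 1966080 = 114.61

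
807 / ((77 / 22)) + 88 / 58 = 47114 / 203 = 232.09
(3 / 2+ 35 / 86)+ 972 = 41878 / 43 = 973.91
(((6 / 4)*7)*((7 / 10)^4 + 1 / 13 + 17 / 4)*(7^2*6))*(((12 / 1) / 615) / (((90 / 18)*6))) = 610930677 / 66625000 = 9.17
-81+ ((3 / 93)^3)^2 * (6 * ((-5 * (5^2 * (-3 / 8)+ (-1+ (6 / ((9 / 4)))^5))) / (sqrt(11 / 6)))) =-81 - 1209875 * sqrt(66) / 3163063119084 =-81.00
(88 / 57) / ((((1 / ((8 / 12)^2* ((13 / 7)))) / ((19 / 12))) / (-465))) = -177320 / 189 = -938.20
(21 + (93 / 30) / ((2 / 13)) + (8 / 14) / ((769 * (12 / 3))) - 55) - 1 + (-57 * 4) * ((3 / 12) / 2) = -4667041 / 107660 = -43.35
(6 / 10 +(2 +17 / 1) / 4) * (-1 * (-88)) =2354 / 5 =470.80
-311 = -311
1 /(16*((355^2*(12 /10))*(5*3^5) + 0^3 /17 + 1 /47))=47 /138175826416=0.00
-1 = -1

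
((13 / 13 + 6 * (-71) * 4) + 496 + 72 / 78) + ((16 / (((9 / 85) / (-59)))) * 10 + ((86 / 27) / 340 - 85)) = -90446.62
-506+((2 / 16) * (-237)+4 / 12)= -12847 / 24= -535.29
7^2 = 49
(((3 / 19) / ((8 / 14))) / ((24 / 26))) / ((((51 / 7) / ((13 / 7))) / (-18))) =-3549 / 2584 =-1.37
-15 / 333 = -5 / 111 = -0.05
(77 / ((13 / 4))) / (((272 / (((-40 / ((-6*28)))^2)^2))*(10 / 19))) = 26125 / 49120344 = 0.00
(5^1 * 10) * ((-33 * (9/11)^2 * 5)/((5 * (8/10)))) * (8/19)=-121500/209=-581.34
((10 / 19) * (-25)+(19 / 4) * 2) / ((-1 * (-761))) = -139 / 28918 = -0.00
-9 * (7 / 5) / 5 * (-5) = 63 / 5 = 12.60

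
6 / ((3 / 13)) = 26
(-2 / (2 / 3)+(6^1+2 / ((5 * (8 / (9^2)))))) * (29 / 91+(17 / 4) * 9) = 1979499 / 7280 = 271.91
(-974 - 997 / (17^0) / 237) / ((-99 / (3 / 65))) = 46367 / 101673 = 0.46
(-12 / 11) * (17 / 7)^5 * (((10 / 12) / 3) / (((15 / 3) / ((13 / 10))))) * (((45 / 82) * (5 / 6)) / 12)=-92290705 / 363837936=-0.25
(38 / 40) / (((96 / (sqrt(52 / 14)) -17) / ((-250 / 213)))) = -3800 * sqrt(182) / 2023429 -104975 / 12140574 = -0.03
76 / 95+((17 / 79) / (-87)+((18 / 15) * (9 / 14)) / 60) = 3898837 / 4811100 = 0.81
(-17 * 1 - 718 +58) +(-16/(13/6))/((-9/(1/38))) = -501641/741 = -676.98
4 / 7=0.57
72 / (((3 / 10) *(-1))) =-240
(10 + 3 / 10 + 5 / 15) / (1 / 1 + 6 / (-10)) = 319 / 12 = 26.58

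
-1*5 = -5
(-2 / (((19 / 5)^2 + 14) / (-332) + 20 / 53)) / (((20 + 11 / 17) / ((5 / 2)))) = -37391500 / 45039267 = -0.83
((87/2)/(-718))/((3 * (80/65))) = -0.02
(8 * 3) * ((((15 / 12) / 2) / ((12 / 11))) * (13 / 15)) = 143 / 12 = 11.92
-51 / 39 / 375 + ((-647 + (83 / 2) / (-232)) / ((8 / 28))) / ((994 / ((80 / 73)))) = -7329814001 / 2930986500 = -2.50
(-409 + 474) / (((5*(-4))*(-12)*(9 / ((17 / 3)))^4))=1085773 / 25509168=0.04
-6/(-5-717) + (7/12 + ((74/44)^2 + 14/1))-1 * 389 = -97385875/262086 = -371.58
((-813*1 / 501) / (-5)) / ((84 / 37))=10027 / 70140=0.14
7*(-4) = -28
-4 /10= -2 /5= -0.40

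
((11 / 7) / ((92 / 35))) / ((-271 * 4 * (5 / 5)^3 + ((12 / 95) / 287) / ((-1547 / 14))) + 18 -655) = -331406075 / 954039759788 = -0.00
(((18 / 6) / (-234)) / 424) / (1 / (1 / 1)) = -0.00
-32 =-32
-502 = -502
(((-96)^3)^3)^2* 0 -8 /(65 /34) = -272 /65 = -4.18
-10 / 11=-0.91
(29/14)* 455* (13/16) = 24505/32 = 765.78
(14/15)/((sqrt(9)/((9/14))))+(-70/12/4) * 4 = -169/30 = -5.63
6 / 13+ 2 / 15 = 116 / 195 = 0.59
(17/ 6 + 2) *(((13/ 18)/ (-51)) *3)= -377/ 1836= -0.21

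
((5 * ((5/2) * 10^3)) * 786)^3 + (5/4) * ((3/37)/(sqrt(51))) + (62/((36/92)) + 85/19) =5 * sqrt(51)/2516 + 162178689796875000027859/171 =948413390625000000162.93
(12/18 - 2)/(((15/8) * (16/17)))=-34/45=-0.76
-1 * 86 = -86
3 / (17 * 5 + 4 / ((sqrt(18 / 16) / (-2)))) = 0.04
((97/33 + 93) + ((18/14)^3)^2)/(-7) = -390014287/27176919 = -14.35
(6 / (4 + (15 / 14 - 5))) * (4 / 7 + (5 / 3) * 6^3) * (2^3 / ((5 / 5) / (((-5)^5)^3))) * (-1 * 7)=51761718750000000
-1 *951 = -951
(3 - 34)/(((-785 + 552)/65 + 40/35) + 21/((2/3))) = -910/853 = -1.07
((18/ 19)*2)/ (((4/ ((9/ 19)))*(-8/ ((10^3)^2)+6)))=10125000/ 270749639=0.04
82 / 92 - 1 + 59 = 2709 / 46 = 58.89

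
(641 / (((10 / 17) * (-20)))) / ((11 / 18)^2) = -882657 / 6050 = -145.89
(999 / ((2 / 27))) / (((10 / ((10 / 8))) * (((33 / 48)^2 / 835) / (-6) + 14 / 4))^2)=17.20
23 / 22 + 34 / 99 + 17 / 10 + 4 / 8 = 323 / 90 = 3.59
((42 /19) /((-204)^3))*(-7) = 49 /26883936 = 0.00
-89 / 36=-2.47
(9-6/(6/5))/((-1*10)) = -2/5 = -0.40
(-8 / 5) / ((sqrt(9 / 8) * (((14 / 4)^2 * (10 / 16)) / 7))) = -512 * sqrt(2) / 525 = -1.38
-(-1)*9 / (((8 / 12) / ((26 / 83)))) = 4.23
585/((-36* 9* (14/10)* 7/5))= -1625/1764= -0.92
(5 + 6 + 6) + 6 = 23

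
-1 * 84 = -84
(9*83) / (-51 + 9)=-249 / 14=-17.79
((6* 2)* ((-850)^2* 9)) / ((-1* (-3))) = 26010000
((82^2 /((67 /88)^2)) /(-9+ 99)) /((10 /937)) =12197551168 /1010025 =12076.48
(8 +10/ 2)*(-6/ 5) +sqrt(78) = -78/ 5 +sqrt(78) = -6.77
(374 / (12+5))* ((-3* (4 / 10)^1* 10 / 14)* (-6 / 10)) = 396 / 35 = 11.31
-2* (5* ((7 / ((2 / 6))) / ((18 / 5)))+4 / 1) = -199 / 3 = -66.33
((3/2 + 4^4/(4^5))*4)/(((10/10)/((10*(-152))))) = -10640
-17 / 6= -2.83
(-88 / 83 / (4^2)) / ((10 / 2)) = -11 / 830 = -0.01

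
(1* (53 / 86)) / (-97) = -53 / 8342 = -0.01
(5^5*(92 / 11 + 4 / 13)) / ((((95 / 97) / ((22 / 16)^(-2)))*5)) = 962240000 / 328757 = 2926.90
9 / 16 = 0.56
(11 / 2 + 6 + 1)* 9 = 225 / 2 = 112.50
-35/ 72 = -0.49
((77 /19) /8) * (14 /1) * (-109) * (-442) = 341683.45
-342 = -342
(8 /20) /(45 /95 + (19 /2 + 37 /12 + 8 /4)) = 456 /17165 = 0.03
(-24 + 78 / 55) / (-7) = 1242 / 385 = 3.23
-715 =-715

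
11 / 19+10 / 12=161 / 114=1.41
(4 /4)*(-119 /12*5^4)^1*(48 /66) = -148750 /33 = -4507.58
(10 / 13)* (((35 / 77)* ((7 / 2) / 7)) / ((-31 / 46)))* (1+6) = -8050 / 4433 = -1.82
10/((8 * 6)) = 5/24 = 0.21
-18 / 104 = -9 / 52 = -0.17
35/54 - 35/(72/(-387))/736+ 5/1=938555/158976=5.90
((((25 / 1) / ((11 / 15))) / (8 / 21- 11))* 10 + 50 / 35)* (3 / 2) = -790080 / 17171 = -46.01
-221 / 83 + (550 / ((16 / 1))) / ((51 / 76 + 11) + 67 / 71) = 704427 / 11299454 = 0.06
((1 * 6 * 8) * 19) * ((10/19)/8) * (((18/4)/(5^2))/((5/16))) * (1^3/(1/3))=2592/25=103.68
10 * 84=840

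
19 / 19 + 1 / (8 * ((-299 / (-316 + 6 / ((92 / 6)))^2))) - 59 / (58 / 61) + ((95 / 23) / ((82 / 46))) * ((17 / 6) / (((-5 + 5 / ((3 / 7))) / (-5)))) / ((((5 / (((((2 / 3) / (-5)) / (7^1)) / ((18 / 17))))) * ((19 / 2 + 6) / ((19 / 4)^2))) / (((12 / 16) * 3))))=-16084228406745371 / 156711069016320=-102.64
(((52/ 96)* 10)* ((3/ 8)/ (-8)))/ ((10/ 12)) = -39/ 128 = -0.30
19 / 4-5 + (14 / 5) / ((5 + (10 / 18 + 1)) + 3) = 37 / 860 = 0.04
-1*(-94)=94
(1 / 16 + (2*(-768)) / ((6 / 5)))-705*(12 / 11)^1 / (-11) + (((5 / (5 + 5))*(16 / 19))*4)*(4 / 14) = -311441763 / 257488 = -1209.54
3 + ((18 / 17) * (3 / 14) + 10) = 1574 / 119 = 13.23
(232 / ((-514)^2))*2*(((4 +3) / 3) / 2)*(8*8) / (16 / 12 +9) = 25984 / 2047519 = 0.01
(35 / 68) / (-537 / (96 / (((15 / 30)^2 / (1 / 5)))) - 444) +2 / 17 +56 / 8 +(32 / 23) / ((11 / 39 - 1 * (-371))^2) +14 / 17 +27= 5167331868477839 / 147891390115400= 34.94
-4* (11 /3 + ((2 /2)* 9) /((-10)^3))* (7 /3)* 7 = -537677 /2250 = -238.97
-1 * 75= -75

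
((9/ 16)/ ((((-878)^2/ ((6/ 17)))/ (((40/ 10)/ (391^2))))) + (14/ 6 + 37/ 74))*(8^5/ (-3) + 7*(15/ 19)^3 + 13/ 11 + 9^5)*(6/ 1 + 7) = 4823730147383157453141257/ 2720930576739568776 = 1772823.68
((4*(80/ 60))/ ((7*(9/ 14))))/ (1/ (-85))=-2720/ 27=-100.74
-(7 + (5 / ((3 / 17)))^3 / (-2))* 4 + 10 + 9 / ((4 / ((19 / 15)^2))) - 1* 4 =122775347 / 2700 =45472.35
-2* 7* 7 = -98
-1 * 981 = -981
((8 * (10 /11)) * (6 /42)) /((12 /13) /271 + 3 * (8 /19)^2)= 25436060 /13104399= 1.94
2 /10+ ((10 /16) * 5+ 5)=333 /40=8.32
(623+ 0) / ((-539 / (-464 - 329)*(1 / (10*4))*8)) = 352885 / 77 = 4582.92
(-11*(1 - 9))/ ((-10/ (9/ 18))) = -22/ 5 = -4.40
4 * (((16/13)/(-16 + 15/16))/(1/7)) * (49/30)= -175616/46995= -3.74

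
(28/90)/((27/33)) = 154/405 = 0.38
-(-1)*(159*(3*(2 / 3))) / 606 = 53 / 101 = 0.52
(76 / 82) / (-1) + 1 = 3 / 41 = 0.07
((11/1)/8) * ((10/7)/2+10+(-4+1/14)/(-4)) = 7205/448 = 16.08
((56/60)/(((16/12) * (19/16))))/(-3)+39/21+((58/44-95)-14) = -4653269/43890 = -106.02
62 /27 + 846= 22904 /27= 848.30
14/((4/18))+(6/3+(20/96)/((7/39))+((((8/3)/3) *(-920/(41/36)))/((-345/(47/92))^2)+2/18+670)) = 925561238771/1257094440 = 736.27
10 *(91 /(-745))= -182 /149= -1.22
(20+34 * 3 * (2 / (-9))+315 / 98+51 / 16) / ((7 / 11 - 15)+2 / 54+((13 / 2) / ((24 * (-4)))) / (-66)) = -993960 / 3812207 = -0.26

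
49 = 49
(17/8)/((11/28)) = 119/22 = 5.41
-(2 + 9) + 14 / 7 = -9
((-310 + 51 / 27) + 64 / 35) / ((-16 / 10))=96479 / 504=191.43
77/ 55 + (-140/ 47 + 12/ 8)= -37/ 470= -0.08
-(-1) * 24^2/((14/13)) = 3744/7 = 534.86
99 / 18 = 11 / 2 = 5.50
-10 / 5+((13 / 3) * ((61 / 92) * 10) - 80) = -7351 / 138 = -53.27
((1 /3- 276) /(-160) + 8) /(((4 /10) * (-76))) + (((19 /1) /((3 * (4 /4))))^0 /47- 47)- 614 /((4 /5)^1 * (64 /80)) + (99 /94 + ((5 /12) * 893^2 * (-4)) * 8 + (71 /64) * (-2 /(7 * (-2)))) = -17016576288997 /1600256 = -10633658.80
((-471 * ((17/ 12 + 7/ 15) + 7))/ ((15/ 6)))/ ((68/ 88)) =-920491/ 425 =-2165.86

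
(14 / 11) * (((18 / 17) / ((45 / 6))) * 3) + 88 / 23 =93872 / 21505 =4.37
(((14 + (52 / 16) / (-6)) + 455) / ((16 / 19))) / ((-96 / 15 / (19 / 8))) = -20293615 / 98304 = -206.44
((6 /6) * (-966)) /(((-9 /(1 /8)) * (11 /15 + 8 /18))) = 2415 /212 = 11.39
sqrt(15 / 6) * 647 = 647 * sqrt(10) / 2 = 1023.00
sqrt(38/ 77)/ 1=0.70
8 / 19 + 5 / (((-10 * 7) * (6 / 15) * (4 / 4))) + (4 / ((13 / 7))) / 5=23281 / 34580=0.67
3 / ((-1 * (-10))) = 3 / 10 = 0.30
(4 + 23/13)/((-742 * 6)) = -25/19292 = -0.00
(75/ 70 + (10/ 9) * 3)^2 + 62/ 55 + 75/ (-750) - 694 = -65349839/ 97020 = -673.57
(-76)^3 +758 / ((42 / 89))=-9184765 / 21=-437369.76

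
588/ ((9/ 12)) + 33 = 817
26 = 26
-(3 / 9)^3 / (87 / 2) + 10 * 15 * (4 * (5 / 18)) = 391498 / 2349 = 166.67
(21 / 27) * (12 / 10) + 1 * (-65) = -961 / 15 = -64.07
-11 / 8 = -1.38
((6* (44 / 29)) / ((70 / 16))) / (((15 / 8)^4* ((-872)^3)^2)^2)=0.00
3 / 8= 0.38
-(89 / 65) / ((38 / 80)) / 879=-712 / 217113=-0.00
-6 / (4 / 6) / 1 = -9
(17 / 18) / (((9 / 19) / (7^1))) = 2261 / 162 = 13.96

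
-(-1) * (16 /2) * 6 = 48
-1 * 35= -35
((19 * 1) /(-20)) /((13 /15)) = -57 /52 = -1.10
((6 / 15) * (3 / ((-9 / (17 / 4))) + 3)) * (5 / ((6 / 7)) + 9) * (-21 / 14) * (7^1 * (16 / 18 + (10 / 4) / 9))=-82859 / 720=-115.08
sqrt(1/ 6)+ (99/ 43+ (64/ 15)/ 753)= sqrt(6)/ 6+ 1120957/ 485685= 2.72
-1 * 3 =-3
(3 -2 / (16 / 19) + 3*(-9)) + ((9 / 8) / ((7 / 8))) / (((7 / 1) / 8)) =-24.91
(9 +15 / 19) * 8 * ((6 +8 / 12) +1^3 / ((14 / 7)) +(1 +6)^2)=83576 / 19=4398.74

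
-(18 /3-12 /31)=-174 /31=-5.61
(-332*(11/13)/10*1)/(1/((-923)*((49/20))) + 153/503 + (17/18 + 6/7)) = -57516929316/4310487595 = -13.34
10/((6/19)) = 31.67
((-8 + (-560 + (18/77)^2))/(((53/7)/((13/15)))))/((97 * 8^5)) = -0.00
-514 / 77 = -6.68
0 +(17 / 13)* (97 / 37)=1649 / 481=3.43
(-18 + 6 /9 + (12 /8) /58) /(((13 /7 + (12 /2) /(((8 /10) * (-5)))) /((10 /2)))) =-42161 /174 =-242.30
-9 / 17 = -0.53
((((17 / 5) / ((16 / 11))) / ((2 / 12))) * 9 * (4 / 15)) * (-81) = -136323 / 50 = -2726.46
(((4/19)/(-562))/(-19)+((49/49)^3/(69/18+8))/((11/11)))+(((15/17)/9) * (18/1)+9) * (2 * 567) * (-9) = -13451731500682/122439287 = -109864.50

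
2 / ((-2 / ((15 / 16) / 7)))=-15 / 112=-0.13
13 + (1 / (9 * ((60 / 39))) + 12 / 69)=54839 / 4140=13.25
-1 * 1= -1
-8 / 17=-0.47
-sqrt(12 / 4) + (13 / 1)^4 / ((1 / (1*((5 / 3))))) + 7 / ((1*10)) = 1428071 / 30 -sqrt(3) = 47600.63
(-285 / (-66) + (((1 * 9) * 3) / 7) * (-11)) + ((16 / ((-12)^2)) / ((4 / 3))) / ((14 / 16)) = -2509 / 66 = -38.02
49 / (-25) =-49 / 25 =-1.96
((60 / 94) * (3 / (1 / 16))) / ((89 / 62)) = 89280 / 4183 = 21.34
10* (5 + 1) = 60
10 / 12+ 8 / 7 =83 / 42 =1.98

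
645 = 645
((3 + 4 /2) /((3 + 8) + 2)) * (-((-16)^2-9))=-95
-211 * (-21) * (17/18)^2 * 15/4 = 14821.28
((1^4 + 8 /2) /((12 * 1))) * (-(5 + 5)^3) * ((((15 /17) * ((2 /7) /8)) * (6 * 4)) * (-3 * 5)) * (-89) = -420693.28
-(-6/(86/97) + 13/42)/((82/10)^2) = 0.10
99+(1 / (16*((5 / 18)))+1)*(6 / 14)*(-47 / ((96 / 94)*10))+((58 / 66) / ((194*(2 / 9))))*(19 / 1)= 662196979 / 6828800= 96.97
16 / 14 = 8 / 7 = 1.14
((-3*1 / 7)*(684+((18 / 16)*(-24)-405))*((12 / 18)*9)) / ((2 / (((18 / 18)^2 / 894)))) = -54 / 149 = -0.36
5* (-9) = -45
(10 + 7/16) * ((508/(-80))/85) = -21209/27200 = -0.78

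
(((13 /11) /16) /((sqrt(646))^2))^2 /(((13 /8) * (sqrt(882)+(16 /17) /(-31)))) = 403 /1455193822020752+262353 * sqrt(2) /1369594185431296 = 0.00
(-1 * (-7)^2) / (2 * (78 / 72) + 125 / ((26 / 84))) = -3822 / 31669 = -0.12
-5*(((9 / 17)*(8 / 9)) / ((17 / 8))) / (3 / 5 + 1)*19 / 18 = -1900 / 2601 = -0.73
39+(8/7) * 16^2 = 2321/7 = 331.57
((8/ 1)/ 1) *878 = 7024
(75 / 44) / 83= 75 / 3652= 0.02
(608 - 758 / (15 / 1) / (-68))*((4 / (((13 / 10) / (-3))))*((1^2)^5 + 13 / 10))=-14281114 / 1105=-12924.09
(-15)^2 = 225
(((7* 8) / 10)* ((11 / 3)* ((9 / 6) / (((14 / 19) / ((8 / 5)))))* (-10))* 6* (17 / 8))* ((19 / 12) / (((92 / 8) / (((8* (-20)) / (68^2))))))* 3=47652 / 391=121.87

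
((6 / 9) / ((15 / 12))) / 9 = 8 / 135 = 0.06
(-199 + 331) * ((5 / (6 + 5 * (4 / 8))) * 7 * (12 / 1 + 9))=194040 / 17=11414.12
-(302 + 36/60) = -1513/5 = -302.60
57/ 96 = 19/ 32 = 0.59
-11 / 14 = -0.79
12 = 12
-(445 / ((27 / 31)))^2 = -190302025 / 729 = -261045.30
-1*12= -12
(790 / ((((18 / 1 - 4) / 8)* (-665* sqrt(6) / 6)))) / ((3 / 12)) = -2528* sqrt(6) / 931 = -6.65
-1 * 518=-518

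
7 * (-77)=-539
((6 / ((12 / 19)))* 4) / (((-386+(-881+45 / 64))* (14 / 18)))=-21888 / 567301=-0.04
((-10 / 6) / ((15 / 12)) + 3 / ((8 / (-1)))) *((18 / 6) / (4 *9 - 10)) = -41 / 208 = -0.20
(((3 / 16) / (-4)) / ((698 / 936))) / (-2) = 351 / 11168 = 0.03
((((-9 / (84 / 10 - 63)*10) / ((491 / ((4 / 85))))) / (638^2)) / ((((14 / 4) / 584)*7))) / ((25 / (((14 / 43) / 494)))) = 7008 / 28733373957583295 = 0.00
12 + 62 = 74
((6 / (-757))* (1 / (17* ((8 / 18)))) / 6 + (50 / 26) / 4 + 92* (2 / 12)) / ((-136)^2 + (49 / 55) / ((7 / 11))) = 0.00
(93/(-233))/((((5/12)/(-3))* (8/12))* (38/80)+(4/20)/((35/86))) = -7030800/7881691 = -0.89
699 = 699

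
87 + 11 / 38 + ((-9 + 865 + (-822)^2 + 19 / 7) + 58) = 179999009 / 266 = 676688.00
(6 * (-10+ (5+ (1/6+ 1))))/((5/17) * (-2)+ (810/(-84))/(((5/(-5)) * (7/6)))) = -3.00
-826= -826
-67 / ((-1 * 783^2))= 67 / 613089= 0.00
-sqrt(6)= -2.45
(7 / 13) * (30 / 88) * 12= 315 / 143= 2.20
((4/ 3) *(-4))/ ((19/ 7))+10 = 458/ 57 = 8.04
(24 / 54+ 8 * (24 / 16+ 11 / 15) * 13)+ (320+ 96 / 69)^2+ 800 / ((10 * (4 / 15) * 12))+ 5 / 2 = 103552.58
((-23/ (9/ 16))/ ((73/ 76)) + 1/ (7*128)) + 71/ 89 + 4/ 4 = -2136034199/ 52391808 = -40.77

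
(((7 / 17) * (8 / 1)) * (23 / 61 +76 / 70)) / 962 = 12492 / 2493985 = 0.01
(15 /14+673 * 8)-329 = 5056.07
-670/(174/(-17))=5695/87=65.46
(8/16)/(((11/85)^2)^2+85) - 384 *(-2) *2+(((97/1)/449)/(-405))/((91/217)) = 32222801283673616621/20978323285615020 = 1536.00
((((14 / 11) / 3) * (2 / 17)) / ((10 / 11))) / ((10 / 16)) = 112 / 1275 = 0.09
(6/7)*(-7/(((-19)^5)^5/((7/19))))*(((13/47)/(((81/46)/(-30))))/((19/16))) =-1339520/14213060121083769640508897318663038797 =-0.00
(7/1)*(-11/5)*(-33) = 2541/5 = 508.20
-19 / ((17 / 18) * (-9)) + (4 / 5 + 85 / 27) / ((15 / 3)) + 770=8870461 / 11475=773.02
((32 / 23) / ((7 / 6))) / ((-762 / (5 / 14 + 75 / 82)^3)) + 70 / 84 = 2407489075205 / 2900190579846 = 0.83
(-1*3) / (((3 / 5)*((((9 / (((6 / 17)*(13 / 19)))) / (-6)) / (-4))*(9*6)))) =-520 / 8721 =-0.06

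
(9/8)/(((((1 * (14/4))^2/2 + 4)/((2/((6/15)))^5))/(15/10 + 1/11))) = 109375/198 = 552.40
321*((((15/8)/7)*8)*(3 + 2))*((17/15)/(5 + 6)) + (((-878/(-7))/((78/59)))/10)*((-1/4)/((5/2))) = 106126589/300300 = 353.40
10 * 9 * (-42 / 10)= -378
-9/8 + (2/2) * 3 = 15/8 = 1.88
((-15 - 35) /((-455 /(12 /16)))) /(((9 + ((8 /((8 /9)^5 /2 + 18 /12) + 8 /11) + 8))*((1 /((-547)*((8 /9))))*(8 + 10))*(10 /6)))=-2526117110 /42036034131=-0.06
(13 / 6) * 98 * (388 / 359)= 247156 / 1077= 229.49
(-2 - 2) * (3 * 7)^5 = -16336404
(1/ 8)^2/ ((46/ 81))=81/ 2944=0.03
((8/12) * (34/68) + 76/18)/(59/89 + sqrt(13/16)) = 2.91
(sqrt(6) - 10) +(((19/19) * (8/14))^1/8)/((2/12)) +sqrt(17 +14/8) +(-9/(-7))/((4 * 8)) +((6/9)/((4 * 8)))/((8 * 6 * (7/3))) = -2.75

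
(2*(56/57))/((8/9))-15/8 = 51/152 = 0.34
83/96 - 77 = -7309/96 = -76.14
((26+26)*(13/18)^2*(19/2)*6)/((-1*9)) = -41743/243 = -171.78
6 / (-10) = -3 / 5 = -0.60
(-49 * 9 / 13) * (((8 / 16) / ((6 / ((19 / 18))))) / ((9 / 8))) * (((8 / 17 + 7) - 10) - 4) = 34447 / 1989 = 17.32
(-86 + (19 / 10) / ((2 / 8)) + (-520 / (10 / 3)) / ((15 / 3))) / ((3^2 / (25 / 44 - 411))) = 2474083 / 495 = 4998.15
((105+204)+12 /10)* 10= 3102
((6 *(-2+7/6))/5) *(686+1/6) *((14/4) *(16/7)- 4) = -2744.67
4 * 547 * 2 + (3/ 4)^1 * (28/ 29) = 126925/ 29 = 4376.72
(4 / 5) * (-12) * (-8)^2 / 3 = -1024 / 5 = -204.80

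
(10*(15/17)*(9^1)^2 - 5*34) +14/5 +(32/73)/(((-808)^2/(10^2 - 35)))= 547.51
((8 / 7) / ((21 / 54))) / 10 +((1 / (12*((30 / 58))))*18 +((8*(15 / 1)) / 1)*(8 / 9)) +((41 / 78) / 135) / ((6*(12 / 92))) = 1020371617 / 9287460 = 109.87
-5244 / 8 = -1311 / 2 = -655.50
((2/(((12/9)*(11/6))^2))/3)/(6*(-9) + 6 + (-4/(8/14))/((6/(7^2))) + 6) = -81/71995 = -0.00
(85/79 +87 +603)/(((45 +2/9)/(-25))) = -12283875/32153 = -382.04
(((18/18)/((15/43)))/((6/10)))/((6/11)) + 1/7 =3365/378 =8.90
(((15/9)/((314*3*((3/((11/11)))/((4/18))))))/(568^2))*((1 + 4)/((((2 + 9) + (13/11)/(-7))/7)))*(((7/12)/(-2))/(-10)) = 18865/492730998663168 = 0.00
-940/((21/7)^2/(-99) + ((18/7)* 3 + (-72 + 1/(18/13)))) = 260568/17645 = 14.77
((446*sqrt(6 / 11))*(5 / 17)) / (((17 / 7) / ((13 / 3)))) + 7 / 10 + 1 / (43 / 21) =511 / 430 + 202930*sqrt(66) / 9537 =174.05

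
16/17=0.94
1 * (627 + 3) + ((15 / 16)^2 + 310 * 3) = 399585 / 256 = 1560.88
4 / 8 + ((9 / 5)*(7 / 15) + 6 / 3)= 167 / 50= 3.34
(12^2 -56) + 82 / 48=89.71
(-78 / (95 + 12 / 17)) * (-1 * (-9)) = -11934 / 1627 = -7.33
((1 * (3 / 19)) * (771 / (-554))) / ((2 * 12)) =-771 / 84208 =-0.01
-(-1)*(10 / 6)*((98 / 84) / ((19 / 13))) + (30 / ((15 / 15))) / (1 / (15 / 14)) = 80135 / 2394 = 33.47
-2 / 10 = -0.20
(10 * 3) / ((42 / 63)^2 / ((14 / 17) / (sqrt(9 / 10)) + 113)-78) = -174842932995 / 454568701729 + 21420 * sqrt(10) / 454568701729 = -0.38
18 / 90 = 1 / 5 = 0.20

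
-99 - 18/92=-4563/46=-99.20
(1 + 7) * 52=416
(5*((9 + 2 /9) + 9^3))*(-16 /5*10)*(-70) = 74412800 /9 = 8268088.89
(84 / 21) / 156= 1 / 39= 0.03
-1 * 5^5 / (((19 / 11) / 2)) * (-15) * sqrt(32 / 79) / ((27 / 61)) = 83875000 * sqrt(158) / 13509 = 78043.70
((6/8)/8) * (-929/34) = -2787/1088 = -2.56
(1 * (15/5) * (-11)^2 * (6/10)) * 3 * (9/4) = 29403/20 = 1470.15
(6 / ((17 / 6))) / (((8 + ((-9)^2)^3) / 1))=36 / 9034633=0.00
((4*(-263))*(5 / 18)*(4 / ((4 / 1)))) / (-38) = 7.69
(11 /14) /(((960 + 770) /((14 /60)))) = 11 /103800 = 0.00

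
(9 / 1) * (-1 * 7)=-63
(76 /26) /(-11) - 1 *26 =-26.27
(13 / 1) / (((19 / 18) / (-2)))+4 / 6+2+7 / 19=-1231 / 57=-21.60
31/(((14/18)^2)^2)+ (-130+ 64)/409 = 83028453/982009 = 84.55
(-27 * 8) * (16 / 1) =-3456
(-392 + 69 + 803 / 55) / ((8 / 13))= -10023 / 20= -501.15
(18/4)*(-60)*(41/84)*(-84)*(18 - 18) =0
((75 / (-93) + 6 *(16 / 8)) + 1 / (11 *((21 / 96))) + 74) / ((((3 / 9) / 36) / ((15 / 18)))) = 18391410 / 2387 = 7704.82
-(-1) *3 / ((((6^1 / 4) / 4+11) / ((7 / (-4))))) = -6 / 13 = -0.46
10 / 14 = 5 / 7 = 0.71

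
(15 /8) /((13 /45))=6.49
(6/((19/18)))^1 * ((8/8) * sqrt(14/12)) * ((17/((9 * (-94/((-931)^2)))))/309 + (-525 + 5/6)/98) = -1581048331 * sqrt(42)/27041826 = -378.91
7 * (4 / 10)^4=112 / 625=0.18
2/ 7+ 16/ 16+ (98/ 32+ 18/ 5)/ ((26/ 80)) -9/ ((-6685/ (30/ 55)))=3204133/ 147070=21.79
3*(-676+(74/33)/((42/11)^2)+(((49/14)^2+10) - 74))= -3850439/1764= -2182.79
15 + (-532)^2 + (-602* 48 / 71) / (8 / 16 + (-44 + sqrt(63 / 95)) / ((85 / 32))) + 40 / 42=943165440* sqrt(665) / 50288323537 + 298932462697948943 / 1056054794277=283065.78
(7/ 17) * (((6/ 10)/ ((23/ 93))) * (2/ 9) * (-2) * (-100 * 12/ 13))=208320/ 5083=40.98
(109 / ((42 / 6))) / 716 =109 / 5012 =0.02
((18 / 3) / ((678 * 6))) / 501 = 1 / 339678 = 0.00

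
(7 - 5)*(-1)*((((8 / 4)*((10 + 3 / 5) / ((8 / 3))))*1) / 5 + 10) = -23.18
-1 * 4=-4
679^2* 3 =1383123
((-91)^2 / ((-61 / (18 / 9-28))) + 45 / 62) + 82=3612.33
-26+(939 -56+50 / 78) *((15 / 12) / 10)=13175 / 156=84.46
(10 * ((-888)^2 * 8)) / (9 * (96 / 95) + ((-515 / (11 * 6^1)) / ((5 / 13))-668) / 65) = -5141937715200 / 121801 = -42215890.80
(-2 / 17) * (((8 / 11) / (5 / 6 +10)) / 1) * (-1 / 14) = 48 / 85085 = 0.00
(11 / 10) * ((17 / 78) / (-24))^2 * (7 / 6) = 22253 / 210263040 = 0.00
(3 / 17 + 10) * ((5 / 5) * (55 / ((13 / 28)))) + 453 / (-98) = 26009047 / 21658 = 1200.90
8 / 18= 4 / 9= 0.44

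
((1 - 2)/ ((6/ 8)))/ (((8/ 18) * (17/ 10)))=-30/ 17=-1.76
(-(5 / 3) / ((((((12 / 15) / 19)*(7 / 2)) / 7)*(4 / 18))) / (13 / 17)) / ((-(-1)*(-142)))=24225 / 7384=3.28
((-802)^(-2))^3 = 1/ 266100818073753664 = 0.00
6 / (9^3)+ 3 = 731 / 243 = 3.01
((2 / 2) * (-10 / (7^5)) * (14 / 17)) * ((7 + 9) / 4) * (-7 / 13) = 80 / 75803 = 0.00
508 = 508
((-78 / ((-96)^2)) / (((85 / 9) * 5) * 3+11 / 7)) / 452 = -91 / 696123392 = -0.00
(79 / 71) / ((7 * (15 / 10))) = 0.11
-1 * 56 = -56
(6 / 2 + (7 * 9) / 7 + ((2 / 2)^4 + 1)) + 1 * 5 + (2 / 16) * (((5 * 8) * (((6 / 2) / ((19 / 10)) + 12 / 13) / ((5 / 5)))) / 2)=6238 / 247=25.26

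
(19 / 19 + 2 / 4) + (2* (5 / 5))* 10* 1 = 43 / 2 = 21.50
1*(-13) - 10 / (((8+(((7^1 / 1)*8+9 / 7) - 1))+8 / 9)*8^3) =-13665083 / 1051136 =-13.00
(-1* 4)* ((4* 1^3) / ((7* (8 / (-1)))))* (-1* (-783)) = 1566 / 7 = 223.71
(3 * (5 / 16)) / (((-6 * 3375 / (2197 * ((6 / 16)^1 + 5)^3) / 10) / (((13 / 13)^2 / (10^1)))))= -15.79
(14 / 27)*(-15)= -70 / 9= -7.78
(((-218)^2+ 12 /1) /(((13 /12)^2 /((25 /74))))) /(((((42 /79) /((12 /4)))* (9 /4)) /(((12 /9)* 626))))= 3761352550400 /131313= 28644174.99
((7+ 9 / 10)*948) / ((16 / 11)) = 205953 / 40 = 5148.82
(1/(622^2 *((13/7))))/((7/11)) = 0.00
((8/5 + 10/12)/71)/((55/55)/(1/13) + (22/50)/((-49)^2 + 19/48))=42072455/15958941078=0.00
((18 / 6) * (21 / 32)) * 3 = 5.91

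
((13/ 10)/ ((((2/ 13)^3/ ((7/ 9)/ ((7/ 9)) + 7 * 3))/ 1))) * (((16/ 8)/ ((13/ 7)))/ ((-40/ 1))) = -169169/ 800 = -211.46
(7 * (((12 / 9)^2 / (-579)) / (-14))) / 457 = 8 / 2381427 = 0.00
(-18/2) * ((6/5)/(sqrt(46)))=-27 * sqrt(46)/115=-1.59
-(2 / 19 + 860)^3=-4364310273688 / 6859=-636289586.48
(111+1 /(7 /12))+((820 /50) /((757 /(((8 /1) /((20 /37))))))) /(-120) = 447944131 /3974250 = 112.71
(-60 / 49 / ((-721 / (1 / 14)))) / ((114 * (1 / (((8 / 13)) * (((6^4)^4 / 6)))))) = 307894.84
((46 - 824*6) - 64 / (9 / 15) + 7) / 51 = -14993 / 153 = -97.99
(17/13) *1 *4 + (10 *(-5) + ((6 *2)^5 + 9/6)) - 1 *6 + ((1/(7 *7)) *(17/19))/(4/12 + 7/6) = 18066105227/72618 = 248782.74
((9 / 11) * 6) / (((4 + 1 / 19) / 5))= 5130 / 847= 6.06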